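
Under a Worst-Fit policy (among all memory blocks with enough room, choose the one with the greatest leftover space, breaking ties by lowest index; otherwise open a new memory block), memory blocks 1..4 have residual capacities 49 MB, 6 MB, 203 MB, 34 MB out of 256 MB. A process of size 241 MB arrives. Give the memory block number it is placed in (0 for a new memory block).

0

No memory block has ≥ 241 MB free, so a new memory block is opened.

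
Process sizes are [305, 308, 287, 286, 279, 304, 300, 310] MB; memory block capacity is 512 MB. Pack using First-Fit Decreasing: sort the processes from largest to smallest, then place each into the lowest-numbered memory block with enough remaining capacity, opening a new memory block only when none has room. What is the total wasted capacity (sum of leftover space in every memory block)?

Sorted descending: 310, 308, 305, 304, 300, 287, 286, 279.
memory block 1: place 310 MB, 202 MB left
memory block 2: place 308 MB, 204 MB left
memory block 3: place 305 MB, 207 MB left
memory block 4: place 304 MB, 208 MB left
memory block 5: place 300 MB, 212 MB left
memory block 6: place 287 MB, 225 MB left
memory block 7: place 286 MB, 226 MB left
memory block 8: place 279 MB, 233 MB left
8 memory blocks × 512 MB = 4096 MB; used 2379 MB; unused 1717 MB.

1717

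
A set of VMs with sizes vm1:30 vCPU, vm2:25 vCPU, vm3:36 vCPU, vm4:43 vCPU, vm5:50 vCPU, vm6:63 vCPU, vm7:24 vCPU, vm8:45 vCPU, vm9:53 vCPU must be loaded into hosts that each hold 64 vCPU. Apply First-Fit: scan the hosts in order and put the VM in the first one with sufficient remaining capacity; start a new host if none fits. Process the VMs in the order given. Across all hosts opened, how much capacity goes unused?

79

Put vm1 (30 vCPU) in host 1; 34 vCPU remain.
Put vm2 (25 vCPU) in host 1; 9 vCPU remain.
Put vm3 (36 vCPU) in host 2; 28 vCPU remain.
Put vm4 (43 vCPU) in host 3; 21 vCPU remain.
Put vm5 (50 vCPU) in host 4; 14 vCPU remain.
Put vm6 (63 vCPU) in host 5; 1 vCPU remain.
Put vm7 (24 vCPU) in host 2; 4 vCPU remain.
Put vm8 (45 vCPU) in host 6; 19 vCPU remain.
Put vm9 (53 vCPU) in host 7; 11 vCPU remain.
7 hosts × 64 vCPU = 448 vCPU; used 369 vCPU; unused 79 vCPU.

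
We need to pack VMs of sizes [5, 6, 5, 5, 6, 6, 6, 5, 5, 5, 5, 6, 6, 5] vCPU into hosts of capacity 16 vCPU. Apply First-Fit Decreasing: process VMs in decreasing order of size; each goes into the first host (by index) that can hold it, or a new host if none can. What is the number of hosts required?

6

Sorted descending: 6, 6, 6, 6, 6, 6, 5, 5, 5, 5, 5, 5, 5, 5.
Put 6 vCPU in host 1; 10 vCPU remain.
Put 6 vCPU in host 1; 4 vCPU remain.
Put 6 vCPU in host 2; 10 vCPU remain.
Put 6 vCPU in host 2; 4 vCPU remain.
Put 6 vCPU in host 3; 10 vCPU remain.
Put 6 vCPU in host 3; 4 vCPU remain.
Put 5 vCPU in host 4; 11 vCPU remain.
Put 5 vCPU in host 4; 6 vCPU remain.
Put 5 vCPU in host 4; 1 vCPU remain.
Put 5 vCPU in host 5; 11 vCPU remain.
Put 5 vCPU in host 5; 6 vCPU remain.
Put 5 vCPU in host 5; 1 vCPU remain.
Put 5 vCPU in host 6; 11 vCPU remain.
Put 5 vCPU in host 6; 6 vCPU remain.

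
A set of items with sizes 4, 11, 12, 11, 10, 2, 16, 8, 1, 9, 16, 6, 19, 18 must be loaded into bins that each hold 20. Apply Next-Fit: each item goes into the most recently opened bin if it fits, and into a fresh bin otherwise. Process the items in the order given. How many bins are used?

bin 1: place 4, 16 left
bin 1: place 11, 5 left
bin 2: place 12, 8 left
bin 3: place 11, 9 left
bin 4: place 10, 10 left
bin 4: place 2, 8 left
bin 5: place 16, 4 left
bin 6: place 8, 12 left
bin 6: place 1, 11 left
bin 6: place 9, 2 left
bin 7: place 16, 4 left
bin 8: place 6, 14 left
bin 9: place 19, 1 left
bin 10: place 18, 2 left

10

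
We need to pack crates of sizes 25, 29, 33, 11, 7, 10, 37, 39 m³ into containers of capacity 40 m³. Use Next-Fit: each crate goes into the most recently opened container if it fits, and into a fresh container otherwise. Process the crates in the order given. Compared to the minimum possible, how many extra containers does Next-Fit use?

Next-Fit: [25] [29] [33] [11,7,10] [37] [39] → 6 containers.
Total size 191 m³; any packing needs at least ⌈191/40⌉ = 5 containers.
An optimal packing achieves that bound: [39] [37] [33,7] [29,11] [25,10] → 5 containers.
Excess: 6 − 5 = 1.

1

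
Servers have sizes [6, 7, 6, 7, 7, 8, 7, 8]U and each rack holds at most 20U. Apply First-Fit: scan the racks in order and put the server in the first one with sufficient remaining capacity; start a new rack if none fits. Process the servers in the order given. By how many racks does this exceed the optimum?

First-Fit: [6,7,6] [7,7] [8,7] [8] → 4 racks.
Total size 56U; any packing needs at least ⌈56/20⌉ = 3 racks.
An optimal packing achieves that bound: [8,8] [7,7,6] [7,7,6] → 3 racks.
Excess: 4 − 3 = 1.

1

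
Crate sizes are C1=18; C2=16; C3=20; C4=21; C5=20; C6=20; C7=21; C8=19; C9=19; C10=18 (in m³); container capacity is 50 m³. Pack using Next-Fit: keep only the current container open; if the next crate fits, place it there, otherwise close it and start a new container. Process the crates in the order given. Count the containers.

5 containers

C1 (18 m³) → container 1 (remaining 32 m³)
C2 (16 m³) → container 1 (remaining 16 m³)
C3 (20 m³) → container 2 (remaining 30 m³)
C4 (21 m³) → container 2 (remaining 9 m³)
C5 (20 m³) → container 3 (remaining 30 m³)
C6 (20 m³) → container 3 (remaining 10 m³)
C7 (21 m³) → container 4 (remaining 29 m³)
C8 (19 m³) → container 4 (remaining 10 m³)
C9 (19 m³) → container 5 (remaining 31 m³)
C10 (18 m³) → container 5 (remaining 13 m³)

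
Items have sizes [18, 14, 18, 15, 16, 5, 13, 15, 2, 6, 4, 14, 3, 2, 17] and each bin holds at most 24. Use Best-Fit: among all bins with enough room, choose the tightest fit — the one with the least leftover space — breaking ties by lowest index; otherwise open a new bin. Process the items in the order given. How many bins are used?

9

18 → bin 1 (remaining 6)
14 → bin 2 (remaining 10)
18 → bin 3 (remaining 6)
15 → bin 4 (remaining 9)
16 → bin 5 (remaining 8)
5 → bin 1 (remaining 1)
13 → bin 6 (remaining 11)
15 → bin 7 (remaining 9)
2 → bin 3 (remaining 4)
6 → bin 5 (remaining 2)
4 → bin 3 (remaining 0)
14 → bin 8 (remaining 10)
3 → bin 4 (remaining 6)
2 → bin 5 (remaining 0)
17 → bin 9 (remaining 7)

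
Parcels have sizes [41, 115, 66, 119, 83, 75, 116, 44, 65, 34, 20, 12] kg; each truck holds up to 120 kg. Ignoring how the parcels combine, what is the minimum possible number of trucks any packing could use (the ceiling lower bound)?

7

Total size = 41 + 115 + 66 + 119 + 83 + 75 + 116 + 44 + 65 + 34 + 20 + 12 = 790 kg.
⌈790 / 120⌉ = 7.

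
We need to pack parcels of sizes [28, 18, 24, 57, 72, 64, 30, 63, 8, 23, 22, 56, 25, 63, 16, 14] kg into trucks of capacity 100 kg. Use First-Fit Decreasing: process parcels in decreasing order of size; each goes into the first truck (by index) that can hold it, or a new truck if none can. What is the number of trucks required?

7

Sorted descending: 72, 64, 63, 63, 57, 56, 30, 28, 25, 24, 23, 22, 18, 16, 14, 8.
Put 72 kg in truck 1; 28 kg remain.
Put 64 kg in truck 2; 36 kg remain.
Put 63 kg in truck 3; 37 kg remain.
Put 63 kg in truck 4; 37 kg remain.
Put 57 kg in truck 5; 43 kg remain.
Put 56 kg in truck 6; 44 kg remain.
Put 30 kg in truck 2; 6 kg remain.
Put 28 kg in truck 1; 0 kg remain.
Put 25 kg in truck 3; 12 kg remain.
Put 24 kg in truck 4; 13 kg remain.
Put 23 kg in truck 5; 20 kg remain.
Put 22 kg in truck 6; 22 kg remain.
Put 18 kg in truck 5; 2 kg remain.
Put 16 kg in truck 6; 6 kg remain.
Put 14 kg in truck 7; 86 kg remain.
Put 8 kg in truck 3; 4 kg remain.
Final trucks: [72,28] [64,30] [63,25,8] [63,24] [57,23,18] [56,22,16] [14].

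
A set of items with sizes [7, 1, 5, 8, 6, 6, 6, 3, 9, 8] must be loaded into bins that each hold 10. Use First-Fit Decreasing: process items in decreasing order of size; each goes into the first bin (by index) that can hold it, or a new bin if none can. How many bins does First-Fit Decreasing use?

8

Sorted descending: 9, 8, 8, 7, 6, 6, 6, 5, 3, 1.
bin 1: place 9, 1 left
bin 2: place 8, 2 left
bin 3: place 8, 2 left
bin 4: place 7, 3 left
bin 5: place 6, 4 left
bin 6: place 6, 4 left
bin 7: place 6, 4 left
bin 8: place 5, 5 left
bin 4: place 3, 0 left
bin 1: place 1, 0 left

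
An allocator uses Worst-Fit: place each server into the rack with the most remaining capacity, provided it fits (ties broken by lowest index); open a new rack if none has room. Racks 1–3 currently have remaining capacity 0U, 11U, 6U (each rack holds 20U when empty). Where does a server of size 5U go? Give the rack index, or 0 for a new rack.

2

Racks with room: rack 2 (11U), rack 3 (6U).
Most room is rack 2 with 11U free.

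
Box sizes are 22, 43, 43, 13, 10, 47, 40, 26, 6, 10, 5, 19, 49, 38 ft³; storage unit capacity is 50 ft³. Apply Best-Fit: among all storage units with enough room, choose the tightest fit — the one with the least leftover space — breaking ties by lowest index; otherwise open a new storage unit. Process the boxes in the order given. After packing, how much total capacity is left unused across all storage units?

22 ft³ → storage unit 1 (remaining 28 ft³)
43 ft³ → storage unit 2 (remaining 7 ft³)
43 ft³ → storage unit 3 (remaining 7 ft³)
13 ft³ → storage unit 1 (remaining 15 ft³)
10 ft³ → storage unit 1 (remaining 5 ft³)
47 ft³ → storage unit 4 (remaining 3 ft³)
40 ft³ → storage unit 5 (remaining 10 ft³)
26 ft³ → storage unit 6 (remaining 24 ft³)
6 ft³ → storage unit 2 (remaining 1 ft³)
10 ft³ → storage unit 5 (remaining 0 ft³)
5 ft³ → storage unit 1 (remaining 0 ft³)
19 ft³ → storage unit 6 (remaining 5 ft³)
49 ft³ → storage unit 7 (remaining 1 ft³)
38 ft³ → storage unit 8 (remaining 12 ft³)
8 storage units × 50 ft³ = 400 ft³; used 371 ft³; unused 29 ft³.

29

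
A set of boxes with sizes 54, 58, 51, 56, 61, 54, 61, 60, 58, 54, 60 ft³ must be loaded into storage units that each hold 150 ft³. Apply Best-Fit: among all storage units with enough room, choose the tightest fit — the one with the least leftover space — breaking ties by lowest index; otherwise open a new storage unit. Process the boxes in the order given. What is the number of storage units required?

6

54 ft³ → storage unit 1 (remaining 96 ft³)
58 ft³ → storage unit 1 (remaining 38 ft³)
51 ft³ → storage unit 2 (remaining 99 ft³)
56 ft³ → storage unit 2 (remaining 43 ft³)
61 ft³ → storage unit 3 (remaining 89 ft³)
54 ft³ → storage unit 3 (remaining 35 ft³)
61 ft³ → storage unit 4 (remaining 89 ft³)
60 ft³ → storage unit 4 (remaining 29 ft³)
58 ft³ → storage unit 5 (remaining 92 ft³)
54 ft³ → storage unit 5 (remaining 38 ft³)
60 ft³ → storage unit 6 (remaining 90 ft³)
Final storage units: [54,58] [51,56] [61,54] [61,60] [58,54] [60].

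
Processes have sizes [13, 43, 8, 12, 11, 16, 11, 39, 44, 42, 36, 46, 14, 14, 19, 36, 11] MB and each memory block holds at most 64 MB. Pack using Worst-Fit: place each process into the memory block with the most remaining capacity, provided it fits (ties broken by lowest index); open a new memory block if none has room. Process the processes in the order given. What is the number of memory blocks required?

8 memory blocks

memory block 1: place 13 MB, 51 MB left
memory block 1: place 43 MB, 8 MB left
memory block 1: place 8 MB, 0 MB left
memory block 2: place 12 MB, 52 MB left
memory block 2: place 11 MB, 41 MB left
memory block 2: place 16 MB, 25 MB left
memory block 2: place 11 MB, 14 MB left
memory block 3: place 39 MB, 25 MB left
memory block 4: place 44 MB, 20 MB left
memory block 5: place 42 MB, 22 MB left
memory block 6: place 36 MB, 28 MB left
memory block 7: place 46 MB, 18 MB left
memory block 6: place 14 MB, 14 MB left
memory block 3: place 14 MB, 11 MB left
memory block 5: place 19 MB, 3 MB left
memory block 8: place 36 MB, 28 MB left
memory block 8: place 11 MB, 17 MB left
Final memory blocks: [13,43,8] [12,11,16,11] [39,14] [44] [42,19] [36,14] [46] [36,11].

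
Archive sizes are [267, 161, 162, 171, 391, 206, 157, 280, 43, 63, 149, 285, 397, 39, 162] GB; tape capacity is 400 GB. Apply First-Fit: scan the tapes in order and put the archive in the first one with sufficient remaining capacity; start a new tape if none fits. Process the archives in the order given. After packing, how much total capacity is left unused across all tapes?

667

Put 267 GB in tape 1; 133 GB remain.
Put 161 GB in tape 2; 239 GB remain.
Put 162 GB in tape 2; 77 GB remain.
Put 171 GB in tape 3; 229 GB remain.
Put 391 GB in tape 4; 9 GB remain.
Put 206 GB in tape 3; 23 GB remain.
Put 157 GB in tape 5; 243 GB remain.
Put 280 GB in tape 6; 120 GB remain.
Put 43 GB in tape 1; 90 GB remain.
Put 63 GB in tape 1; 27 GB remain.
Put 149 GB in tape 5; 94 GB remain.
Put 285 GB in tape 7; 115 GB remain.
Put 397 GB in tape 8; 3 GB remain.
Put 39 GB in tape 2; 38 GB remain.
Put 162 GB in tape 9; 238 GB remain.
9 tapes × 400 GB = 3600 GB; used 2933 GB; unused 667 GB.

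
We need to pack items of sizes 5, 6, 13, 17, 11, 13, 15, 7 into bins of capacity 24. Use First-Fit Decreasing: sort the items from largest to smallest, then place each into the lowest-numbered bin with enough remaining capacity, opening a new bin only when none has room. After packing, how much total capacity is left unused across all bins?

9

Sorted descending: 17, 15, 13, 13, 11, 7, 6, 5.
Put 17 in bin 1; 7 remain.
Put 15 in bin 2; 9 remain.
Put 13 in bin 3; 11 remain.
Put 13 in bin 4; 11 remain.
Put 11 in bin 3; 0 remain.
Put 7 in bin 1; 0 remain.
Put 6 in bin 2; 3 remain.
Put 5 in bin 4; 6 remain.
4 bins × 24 = 96; used 87; unused 9.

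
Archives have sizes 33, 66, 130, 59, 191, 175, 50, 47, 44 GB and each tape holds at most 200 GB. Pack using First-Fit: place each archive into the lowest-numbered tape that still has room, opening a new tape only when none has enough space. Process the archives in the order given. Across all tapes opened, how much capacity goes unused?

tape 1: place 33 GB, 167 GB left
tape 1: place 66 GB, 101 GB left
tape 2: place 130 GB, 70 GB left
tape 1: place 59 GB, 42 GB left
tape 3: place 191 GB, 9 GB left
tape 4: place 175 GB, 25 GB left
tape 2: place 50 GB, 20 GB left
tape 5: place 47 GB, 153 GB left
tape 5: place 44 GB, 109 GB left
5 tapes × 200 GB = 1000 GB; used 795 GB; unused 205 GB.

205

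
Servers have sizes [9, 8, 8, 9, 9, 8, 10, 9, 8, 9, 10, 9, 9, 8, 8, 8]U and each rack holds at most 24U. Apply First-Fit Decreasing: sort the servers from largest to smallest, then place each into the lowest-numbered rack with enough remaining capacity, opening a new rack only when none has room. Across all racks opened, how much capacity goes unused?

29

Sorted descending: 10, 10, 9, 9, 9, 9, 9, 9, 9, 8, 8, 8, 8, 8, 8, 8.
Put 10U in rack 1; 14U remain.
Put 10U in rack 1; 4U remain.
Put 9U in rack 2; 15U remain.
Put 9U in rack 2; 6U remain.
Put 9U in rack 3; 15U remain.
Put 9U in rack 3; 6U remain.
Put 9U in rack 4; 15U remain.
Put 9U in rack 4; 6U remain.
Put 9U in rack 5; 15U remain.
Put 8U in rack 5; 7U remain.
Put 8U in rack 6; 16U remain.
Put 8U in rack 6; 8U remain.
Put 8U in rack 6; 0U remain.
Put 8U in rack 7; 16U remain.
Put 8U in rack 7; 8U remain.
Put 8U in rack 7; 0U remain.
7 racks × 24U = 168U; used 139U; unused 29U.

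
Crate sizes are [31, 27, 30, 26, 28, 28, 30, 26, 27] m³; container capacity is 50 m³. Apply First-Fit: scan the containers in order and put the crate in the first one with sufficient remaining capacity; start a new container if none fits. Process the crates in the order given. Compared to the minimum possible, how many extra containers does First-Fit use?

First-Fit: [31] [27] [30] [26] [28] [28] [30] [26] [27] → 9 containers.
9 crates exceed 25 m³ (half the capacity), and no two of those can share a container, so at least 9 containers are needed.
So 9 is already optimal.

0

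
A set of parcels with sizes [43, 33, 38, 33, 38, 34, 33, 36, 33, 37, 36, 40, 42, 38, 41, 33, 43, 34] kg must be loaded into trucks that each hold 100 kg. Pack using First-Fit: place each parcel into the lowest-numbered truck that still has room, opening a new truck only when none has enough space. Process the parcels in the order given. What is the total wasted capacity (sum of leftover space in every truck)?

235

43 kg → truck 1 (remaining 57 kg)
33 kg → truck 1 (remaining 24 kg)
38 kg → truck 2 (remaining 62 kg)
33 kg → truck 2 (remaining 29 kg)
38 kg → truck 3 (remaining 62 kg)
34 kg → truck 3 (remaining 28 kg)
33 kg → truck 4 (remaining 67 kg)
36 kg → truck 4 (remaining 31 kg)
33 kg → truck 5 (remaining 67 kg)
37 kg → truck 5 (remaining 30 kg)
36 kg → truck 6 (remaining 64 kg)
40 kg → truck 6 (remaining 24 kg)
42 kg → truck 7 (remaining 58 kg)
38 kg → truck 7 (remaining 20 kg)
41 kg → truck 8 (remaining 59 kg)
33 kg → truck 8 (remaining 26 kg)
43 kg → truck 9 (remaining 57 kg)
34 kg → truck 9 (remaining 23 kg)
9 trucks × 100 kg = 900 kg; used 665 kg; unused 235 kg.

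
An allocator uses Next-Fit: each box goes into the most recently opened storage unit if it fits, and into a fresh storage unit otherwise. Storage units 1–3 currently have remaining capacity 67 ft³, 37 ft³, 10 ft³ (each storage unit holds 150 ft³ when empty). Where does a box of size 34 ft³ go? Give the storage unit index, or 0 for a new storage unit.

0

Next-Fit only looks at storage unit 3, which has 10 ft³ free.
34 ft³ does not fit, so a new storage unit is opened.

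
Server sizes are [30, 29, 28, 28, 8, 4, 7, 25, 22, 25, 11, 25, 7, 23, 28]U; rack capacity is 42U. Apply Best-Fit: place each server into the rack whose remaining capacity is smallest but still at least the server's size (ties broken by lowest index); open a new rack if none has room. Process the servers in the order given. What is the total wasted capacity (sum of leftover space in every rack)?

Put 30U in rack 1; 12U remain.
Put 29U in rack 2; 13U remain.
Put 28U in rack 3; 14U remain.
Put 28U in rack 4; 14U remain.
Put 8U in rack 1; 4U remain.
Put 4U in rack 1; 0U remain.
Put 7U in rack 2; 6U remain.
Put 25U in rack 5; 17U remain.
Put 22U in rack 6; 20U remain.
Put 25U in rack 7; 17U remain.
Put 11U in rack 3; 3U remain.
Put 25U in rack 8; 17U remain.
Put 7U in rack 4; 7U remain.
Put 23U in rack 9; 19U remain.
Put 28U in rack 10; 14U remain.
10 racks × 42U = 420U; used 300U; unused 120U.

120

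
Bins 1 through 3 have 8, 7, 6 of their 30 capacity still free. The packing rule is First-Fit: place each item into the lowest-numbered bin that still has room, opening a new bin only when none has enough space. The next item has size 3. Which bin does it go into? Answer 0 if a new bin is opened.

1

Bins with room: bin 1 (8), bin 2 (7), bin 3 (6).
The first with room is bin 1.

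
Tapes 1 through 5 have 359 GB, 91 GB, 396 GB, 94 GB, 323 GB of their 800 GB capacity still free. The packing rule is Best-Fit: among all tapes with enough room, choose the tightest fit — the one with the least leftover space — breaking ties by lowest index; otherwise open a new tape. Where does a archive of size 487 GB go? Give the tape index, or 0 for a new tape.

No tape has ≥ 487 GB free, so a new tape is opened.

0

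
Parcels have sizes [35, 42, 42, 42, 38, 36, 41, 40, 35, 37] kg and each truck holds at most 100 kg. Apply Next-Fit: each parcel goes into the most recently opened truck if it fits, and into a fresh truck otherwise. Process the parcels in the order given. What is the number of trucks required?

5 trucks

truck 1: place 35 kg, 65 kg left
truck 1: place 42 kg, 23 kg left
truck 2: place 42 kg, 58 kg left
truck 2: place 42 kg, 16 kg left
truck 3: place 38 kg, 62 kg left
truck 3: place 36 kg, 26 kg left
truck 4: place 41 kg, 59 kg left
truck 4: place 40 kg, 19 kg left
truck 5: place 35 kg, 65 kg left
truck 5: place 37 kg, 28 kg left
Final trucks: [35,42] [42,42] [38,36] [41,40] [35,37].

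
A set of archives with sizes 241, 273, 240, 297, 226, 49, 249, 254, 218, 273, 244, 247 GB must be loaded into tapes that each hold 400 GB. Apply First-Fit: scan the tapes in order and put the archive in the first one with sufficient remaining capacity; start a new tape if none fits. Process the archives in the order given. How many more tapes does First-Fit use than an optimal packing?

First-Fit: [241,49] [273] [240] [297] [226] [249] [254] [218] [273] [244] [247] → 11 tapes.
11 archives exceed 200 GB (half the capacity), and no two of those can share a tape, so at least 11 tapes are needed.
So 11 is already optimal.

0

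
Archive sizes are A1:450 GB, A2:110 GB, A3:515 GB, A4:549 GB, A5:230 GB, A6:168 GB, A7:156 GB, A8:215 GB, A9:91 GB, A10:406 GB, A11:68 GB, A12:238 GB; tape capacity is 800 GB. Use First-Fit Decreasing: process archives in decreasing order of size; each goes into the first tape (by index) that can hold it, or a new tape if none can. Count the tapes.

Sorted descending: 549, 515, 450, 406, 238, 230, 215, 168, 156, 110, 91, 68.
Put 549 GB in tape 1; 251 GB remain.
Put 515 GB in tape 2; 285 GB remain.
Put 450 GB in tape 3; 350 GB remain.
Put 406 GB in tape 4; 394 GB remain.
Put 238 GB in tape 1; 13 GB remain.
Put 230 GB in tape 2; 55 GB remain.
Put 215 GB in tape 3; 135 GB remain.
Put 168 GB in tape 4; 226 GB remain.
Put 156 GB in tape 4; 70 GB remain.
Put 110 GB in tape 3; 25 GB remain.
Put 91 GB in tape 5; 709 GB remain.
Put 68 GB in tape 4; 2 GB remain.
Final tapes: [549,238] [515,230] [450,215,110] [406,168,156,68] [91].

5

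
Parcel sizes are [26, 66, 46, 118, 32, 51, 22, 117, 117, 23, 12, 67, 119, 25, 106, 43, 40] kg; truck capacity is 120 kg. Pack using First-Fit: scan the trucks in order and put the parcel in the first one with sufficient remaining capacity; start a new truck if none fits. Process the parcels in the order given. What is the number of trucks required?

Put 26 kg in truck 1; 94 kg remain.
Put 66 kg in truck 1; 28 kg remain.
Put 46 kg in truck 2; 74 kg remain.
Put 118 kg in truck 3; 2 kg remain.
Put 32 kg in truck 2; 42 kg remain.
Put 51 kg in truck 4; 69 kg remain.
Put 22 kg in truck 1; 6 kg remain.
Put 117 kg in truck 5; 3 kg remain.
Put 117 kg in truck 6; 3 kg remain.
Put 23 kg in truck 2; 19 kg remain.
Put 12 kg in truck 2; 7 kg remain.
Put 67 kg in truck 4; 2 kg remain.
Put 119 kg in truck 7; 1 kg remain.
Put 25 kg in truck 8; 95 kg remain.
Put 106 kg in truck 9; 14 kg remain.
Put 43 kg in truck 8; 52 kg remain.
Put 40 kg in truck 8; 12 kg remain.

9 trucks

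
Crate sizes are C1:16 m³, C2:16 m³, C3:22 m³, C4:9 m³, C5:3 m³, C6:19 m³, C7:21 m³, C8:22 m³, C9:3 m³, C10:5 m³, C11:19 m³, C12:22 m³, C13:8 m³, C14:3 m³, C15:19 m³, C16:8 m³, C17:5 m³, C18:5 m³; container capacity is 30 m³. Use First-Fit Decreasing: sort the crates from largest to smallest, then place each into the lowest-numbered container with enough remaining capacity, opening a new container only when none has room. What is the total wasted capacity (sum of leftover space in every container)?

45

Sorted descending: 22, 22, 22, 21, 19, 19, 19, 16, 16, 9, 8, 8, 5, 5, 5, 3, 3, 3.
Put 22 m³ in container 1; 8 m³ remain.
Put 22 m³ in container 2; 8 m³ remain.
Put 22 m³ in container 3; 8 m³ remain.
Put 21 m³ in container 4; 9 m³ remain.
Put 19 m³ in container 5; 11 m³ remain.
Put 19 m³ in container 6; 11 m³ remain.
Put 19 m³ in container 7; 11 m³ remain.
Put 16 m³ in container 8; 14 m³ remain.
Put 16 m³ in container 9; 14 m³ remain.
Put 9 m³ in container 4; 0 m³ remain.
Put 8 m³ in container 1; 0 m³ remain.
Put 8 m³ in container 2; 0 m³ remain.
Put 5 m³ in container 3; 3 m³ remain.
Put 5 m³ in container 5; 6 m³ remain.
Put 5 m³ in container 5; 1 m³ remain.
Put 3 m³ in container 3; 0 m³ remain.
Put 3 m³ in container 6; 8 m³ remain.
Put 3 m³ in container 6; 5 m³ remain.
9 containers × 30 m³ = 270 m³; used 225 m³; unused 45 m³.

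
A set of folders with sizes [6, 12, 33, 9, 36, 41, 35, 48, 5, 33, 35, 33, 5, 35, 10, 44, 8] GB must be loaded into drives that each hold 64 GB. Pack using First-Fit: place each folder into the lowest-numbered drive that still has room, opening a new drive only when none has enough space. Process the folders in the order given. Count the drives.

drive 1: place 6 GB, 58 GB left
drive 1: place 12 GB, 46 GB left
drive 1: place 33 GB, 13 GB left
drive 1: place 9 GB, 4 GB left
drive 2: place 36 GB, 28 GB left
drive 3: place 41 GB, 23 GB left
drive 4: place 35 GB, 29 GB left
drive 5: place 48 GB, 16 GB left
drive 2: place 5 GB, 23 GB left
drive 6: place 33 GB, 31 GB left
drive 7: place 35 GB, 29 GB left
drive 8: place 33 GB, 31 GB left
drive 2: place 5 GB, 18 GB left
drive 9: place 35 GB, 29 GB left
drive 2: place 10 GB, 8 GB left
drive 10: place 44 GB, 20 GB left
drive 2: place 8 GB, 0 GB left

10 drives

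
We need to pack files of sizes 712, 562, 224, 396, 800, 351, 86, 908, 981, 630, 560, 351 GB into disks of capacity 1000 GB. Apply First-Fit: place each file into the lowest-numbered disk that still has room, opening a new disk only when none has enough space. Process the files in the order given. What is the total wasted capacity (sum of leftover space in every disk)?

439

712 GB → disk 1 (remaining 288 GB)
562 GB → disk 2 (remaining 438 GB)
224 GB → disk 1 (remaining 64 GB)
396 GB → disk 2 (remaining 42 GB)
800 GB → disk 3 (remaining 200 GB)
351 GB → disk 4 (remaining 649 GB)
86 GB → disk 3 (remaining 114 GB)
908 GB → disk 5 (remaining 92 GB)
981 GB → disk 6 (remaining 19 GB)
630 GB → disk 4 (remaining 19 GB)
560 GB → disk 7 (remaining 440 GB)
351 GB → disk 7 (remaining 89 GB)
7 disks × 1000 GB = 7000 GB; used 6561 GB; unused 439 GB.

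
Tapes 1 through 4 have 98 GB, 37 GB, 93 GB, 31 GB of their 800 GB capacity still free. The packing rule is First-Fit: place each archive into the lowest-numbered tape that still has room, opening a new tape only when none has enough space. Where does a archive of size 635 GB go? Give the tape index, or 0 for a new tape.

0

No tape has ≥ 635 GB free, so a new tape is opened.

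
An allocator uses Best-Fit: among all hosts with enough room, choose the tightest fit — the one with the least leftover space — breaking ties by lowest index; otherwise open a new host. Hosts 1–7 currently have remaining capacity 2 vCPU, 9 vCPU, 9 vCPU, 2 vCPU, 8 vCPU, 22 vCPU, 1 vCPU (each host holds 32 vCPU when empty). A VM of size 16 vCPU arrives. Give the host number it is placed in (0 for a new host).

6

Hosts with room: host 6 (22 vCPU).
Tightest fit is host 6 with 22 vCPU free.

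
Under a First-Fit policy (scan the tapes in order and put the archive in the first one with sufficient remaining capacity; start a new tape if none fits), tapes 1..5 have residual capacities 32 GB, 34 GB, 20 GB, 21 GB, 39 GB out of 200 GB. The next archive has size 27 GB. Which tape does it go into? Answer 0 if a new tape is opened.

1

Tapes with room: tape 1 (32 GB), tape 2 (34 GB), tape 5 (39 GB).
The first with room is tape 1.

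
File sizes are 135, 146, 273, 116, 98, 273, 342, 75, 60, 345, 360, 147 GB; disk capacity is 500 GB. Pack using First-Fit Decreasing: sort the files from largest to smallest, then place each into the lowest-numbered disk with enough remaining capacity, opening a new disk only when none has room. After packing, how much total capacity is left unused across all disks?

Sorted descending: 360, 345, 342, 273, 273, 147, 146, 135, 116, 98, 75, 60.
360 GB → disk 1 (remaining 140 GB)
345 GB → disk 2 (remaining 155 GB)
342 GB → disk 3 (remaining 158 GB)
273 GB → disk 4 (remaining 227 GB)
273 GB → disk 5 (remaining 227 GB)
147 GB → disk 2 (remaining 8 GB)
146 GB → disk 3 (remaining 12 GB)
135 GB → disk 1 (remaining 5 GB)
116 GB → disk 4 (remaining 111 GB)
98 GB → disk 4 (remaining 13 GB)
75 GB → disk 5 (remaining 152 GB)
60 GB → disk 5 (remaining 92 GB)
5 disks × 500 GB = 2500 GB; used 2370 GB; unused 130 GB.

130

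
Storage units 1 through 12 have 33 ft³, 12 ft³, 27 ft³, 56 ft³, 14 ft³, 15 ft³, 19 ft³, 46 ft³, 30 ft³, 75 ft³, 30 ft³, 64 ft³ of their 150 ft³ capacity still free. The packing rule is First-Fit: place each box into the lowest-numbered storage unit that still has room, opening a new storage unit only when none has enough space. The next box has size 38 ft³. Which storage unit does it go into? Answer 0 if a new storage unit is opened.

Storage units with room: storage unit 4 (56 ft³), storage unit 8 (46 ft³), storage unit 10 (75 ft³), storage unit 12 (64 ft³).
The first with room is storage unit 4.

4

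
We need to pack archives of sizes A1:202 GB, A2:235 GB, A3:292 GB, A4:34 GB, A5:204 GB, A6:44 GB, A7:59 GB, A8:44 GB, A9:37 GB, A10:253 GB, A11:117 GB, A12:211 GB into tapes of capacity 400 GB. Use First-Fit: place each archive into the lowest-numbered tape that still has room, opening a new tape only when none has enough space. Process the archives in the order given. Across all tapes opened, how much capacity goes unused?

Put A1 (202 GB) in tape 1; 198 GB remain.
Put A2 (235 GB) in tape 2; 165 GB remain.
Put A3 (292 GB) in tape 3; 108 GB remain.
Put A4 (34 GB) in tape 1; 164 GB remain.
Put A5 (204 GB) in tape 4; 196 GB remain.
Put A6 (44 GB) in tape 1; 120 GB remain.
Put A7 (59 GB) in tape 1; 61 GB remain.
Put A8 (44 GB) in tape 1; 17 GB remain.
Put A9 (37 GB) in tape 2; 128 GB remain.
Put A10 (253 GB) in tape 5; 147 GB remain.
Put A11 (117 GB) in tape 2; 11 GB remain.
Put A12 (211 GB) in tape 6; 189 GB remain.
6 tapes × 400 GB = 2400 GB; used 1732 GB; unused 668 GB.

668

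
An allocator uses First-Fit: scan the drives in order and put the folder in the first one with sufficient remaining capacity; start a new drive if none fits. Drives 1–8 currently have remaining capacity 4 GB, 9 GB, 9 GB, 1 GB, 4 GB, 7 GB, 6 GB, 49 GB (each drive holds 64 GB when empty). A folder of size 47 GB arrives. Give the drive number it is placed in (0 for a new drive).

8

Drives with room: drive 8 (49 GB).
The first with room is drive 8.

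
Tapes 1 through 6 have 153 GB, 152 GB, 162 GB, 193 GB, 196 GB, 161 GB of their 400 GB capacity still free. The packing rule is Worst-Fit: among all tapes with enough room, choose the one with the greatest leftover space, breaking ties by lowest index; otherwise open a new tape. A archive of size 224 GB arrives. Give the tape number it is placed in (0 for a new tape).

No tape has ≥ 224 GB free, so a new tape is opened.

0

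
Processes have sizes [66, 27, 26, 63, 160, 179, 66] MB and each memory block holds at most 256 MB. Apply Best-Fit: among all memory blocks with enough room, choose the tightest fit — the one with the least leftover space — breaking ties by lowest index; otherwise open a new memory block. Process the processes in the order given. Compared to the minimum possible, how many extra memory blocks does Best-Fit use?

Best-Fit: [66,27,26,63,66] [160] [179] → 3 memory blocks.
Total size 587 MB; any packing needs at least ⌈587/256⌉ = 3 memory blocks.
So 3 is already optimal.

0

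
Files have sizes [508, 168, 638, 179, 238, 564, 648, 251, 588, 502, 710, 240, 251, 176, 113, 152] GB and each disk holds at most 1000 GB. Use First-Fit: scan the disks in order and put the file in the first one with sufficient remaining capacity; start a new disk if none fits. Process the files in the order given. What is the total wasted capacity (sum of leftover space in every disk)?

508 GB → disk 1 (remaining 492 GB)
168 GB → disk 1 (remaining 324 GB)
638 GB → disk 2 (remaining 362 GB)
179 GB → disk 1 (remaining 145 GB)
238 GB → disk 2 (remaining 124 GB)
564 GB → disk 3 (remaining 436 GB)
648 GB → disk 4 (remaining 352 GB)
251 GB → disk 3 (remaining 185 GB)
588 GB → disk 5 (remaining 412 GB)
502 GB → disk 6 (remaining 498 GB)
710 GB → disk 7 (remaining 290 GB)
240 GB → disk 4 (remaining 112 GB)
251 GB → disk 5 (remaining 161 GB)
176 GB → disk 3 (remaining 9 GB)
113 GB → disk 1 (remaining 32 GB)
152 GB → disk 5 (remaining 9 GB)
7 disks × 1000 GB = 7000 GB; used 5926 GB; unused 1074 GB.

1074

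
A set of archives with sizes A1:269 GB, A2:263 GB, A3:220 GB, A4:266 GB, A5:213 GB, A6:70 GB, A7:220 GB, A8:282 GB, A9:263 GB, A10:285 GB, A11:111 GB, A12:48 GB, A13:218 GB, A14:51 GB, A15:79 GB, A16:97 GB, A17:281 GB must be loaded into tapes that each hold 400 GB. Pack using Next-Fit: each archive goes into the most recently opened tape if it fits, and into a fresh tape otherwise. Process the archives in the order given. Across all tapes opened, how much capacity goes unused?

tape 1: place A1 (269 GB), 131 GB left
tape 2: place A2 (263 GB), 137 GB left
tape 3: place A3 (220 GB), 180 GB left
tape 4: place A4 (266 GB), 134 GB left
tape 5: place A5 (213 GB), 187 GB left
tape 5: place A6 (70 GB), 117 GB left
tape 6: place A7 (220 GB), 180 GB left
tape 7: place A8 (282 GB), 118 GB left
tape 8: place A9 (263 GB), 137 GB left
tape 9: place A10 (285 GB), 115 GB left
tape 9: place A11 (111 GB), 4 GB left
tape 10: place A12 (48 GB), 352 GB left
tape 10: place A13 (218 GB), 134 GB left
tape 10: place A14 (51 GB), 83 GB left
tape 10: place A15 (79 GB), 4 GB left
tape 11: place A16 (97 GB), 303 GB left
tape 11: place A17 (281 GB), 22 GB left
11 tapes × 400 GB = 4400 GB; used 3236 GB; unused 1164 GB.

1164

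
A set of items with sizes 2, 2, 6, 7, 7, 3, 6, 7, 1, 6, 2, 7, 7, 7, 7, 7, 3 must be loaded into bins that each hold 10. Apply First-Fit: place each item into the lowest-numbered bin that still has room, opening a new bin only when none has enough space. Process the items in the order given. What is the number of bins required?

2 → bin 1 (remaining 8)
2 → bin 1 (remaining 6)
6 → bin 1 (remaining 0)
7 → bin 2 (remaining 3)
7 → bin 3 (remaining 3)
3 → bin 2 (remaining 0)
6 → bin 4 (remaining 4)
7 → bin 5 (remaining 3)
1 → bin 3 (remaining 2)
6 → bin 6 (remaining 4)
2 → bin 3 (remaining 0)
7 → bin 7 (remaining 3)
7 → bin 8 (remaining 3)
7 → bin 9 (remaining 3)
7 → bin 10 (remaining 3)
7 → bin 11 (remaining 3)
3 → bin 4 (remaining 1)

11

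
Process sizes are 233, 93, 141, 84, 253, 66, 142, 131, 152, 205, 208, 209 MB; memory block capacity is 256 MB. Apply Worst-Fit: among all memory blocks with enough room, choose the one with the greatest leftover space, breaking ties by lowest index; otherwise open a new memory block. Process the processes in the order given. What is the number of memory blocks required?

10 memory blocks

memory block 1: place 233 MB, 23 MB left
memory block 2: place 93 MB, 163 MB left
memory block 2: place 141 MB, 22 MB left
memory block 3: place 84 MB, 172 MB left
memory block 4: place 253 MB, 3 MB left
memory block 3: place 66 MB, 106 MB left
memory block 5: place 142 MB, 114 MB left
memory block 6: place 131 MB, 125 MB left
memory block 7: place 152 MB, 104 MB left
memory block 8: place 205 MB, 51 MB left
memory block 9: place 208 MB, 48 MB left
memory block 10: place 209 MB, 47 MB left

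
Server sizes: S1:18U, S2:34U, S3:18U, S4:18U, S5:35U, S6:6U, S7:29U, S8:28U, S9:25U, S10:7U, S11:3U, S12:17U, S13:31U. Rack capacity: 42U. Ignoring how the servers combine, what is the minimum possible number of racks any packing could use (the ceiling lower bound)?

Total size = 18 + 34 + 18 + 18 + 35 + 6 + 29 + 28 + 25 + 7 + 3 + 17 + 31 = 269U.
⌈269 / 42⌉ = 7.

7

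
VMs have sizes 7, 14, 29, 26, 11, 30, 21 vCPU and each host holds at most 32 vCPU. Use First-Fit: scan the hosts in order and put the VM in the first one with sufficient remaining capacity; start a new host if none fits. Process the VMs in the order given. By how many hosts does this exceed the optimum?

0

First-Fit: [7,14,11] [29] [26] [30] [21] → 5 hosts.
Total size 138 vCPU; any packing needs at least ⌈138/32⌉ = 5 hosts.
So 5 is already optimal.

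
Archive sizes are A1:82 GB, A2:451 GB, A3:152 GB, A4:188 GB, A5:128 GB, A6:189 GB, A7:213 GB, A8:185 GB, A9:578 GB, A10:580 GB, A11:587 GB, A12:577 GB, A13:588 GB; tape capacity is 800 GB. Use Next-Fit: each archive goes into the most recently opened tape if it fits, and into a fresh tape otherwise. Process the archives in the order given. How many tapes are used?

Put A1 (82 GB) in tape 1; 718 GB remain.
Put A2 (451 GB) in tape 1; 267 GB remain.
Put A3 (152 GB) in tape 1; 115 GB remain.
Put A4 (188 GB) in tape 2; 612 GB remain.
Put A5 (128 GB) in tape 2; 484 GB remain.
Put A6 (189 GB) in tape 2; 295 GB remain.
Put A7 (213 GB) in tape 2; 82 GB remain.
Put A8 (185 GB) in tape 3; 615 GB remain.
Put A9 (578 GB) in tape 3; 37 GB remain.
Put A10 (580 GB) in tape 4; 220 GB remain.
Put A11 (587 GB) in tape 5; 213 GB remain.
Put A12 (577 GB) in tape 6; 223 GB remain.
Put A13 (588 GB) in tape 7; 212 GB remain.

7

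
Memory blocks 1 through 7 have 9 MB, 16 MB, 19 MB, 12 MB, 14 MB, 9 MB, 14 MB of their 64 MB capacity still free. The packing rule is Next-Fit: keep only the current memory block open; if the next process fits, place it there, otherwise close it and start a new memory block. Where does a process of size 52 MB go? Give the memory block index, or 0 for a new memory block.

Next-Fit only looks at memory block 7, which has 14 MB free.
52 MB does not fit, so a new memory block is opened.

0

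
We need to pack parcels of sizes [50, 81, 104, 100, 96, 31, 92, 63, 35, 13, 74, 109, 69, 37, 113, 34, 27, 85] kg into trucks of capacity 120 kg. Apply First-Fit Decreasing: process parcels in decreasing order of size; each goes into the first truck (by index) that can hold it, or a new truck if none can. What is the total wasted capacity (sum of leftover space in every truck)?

107

Sorted descending: 113, 109, 104, 100, 96, 92, 85, 81, 74, 69, 63, 50, 37, 35, 34, 31, 27, 13.
truck 1: place 113 kg, 7 kg left
truck 2: place 109 kg, 11 kg left
truck 3: place 104 kg, 16 kg left
truck 4: place 100 kg, 20 kg left
truck 5: place 96 kg, 24 kg left
truck 6: place 92 kg, 28 kg left
truck 7: place 85 kg, 35 kg left
truck 8: place 81 kg, 39 kg left
truck 9: place 74 kg, 46 kg left
truck 10: place 69 kg, 51 kg left
truck 11: place 63 kg, 57 kg left
truck 10: place 50 kg, 1 kg left
truck 8: place 37 kg, 2 kg left
truck 7: place 35 kg, 0 kg left
truck 9: place 34 kg, 12 kg left
truck 11: place 31 kg, 26 kg left
truck 6: place 27 kg, 1 kg left
truck 3: place 13 kg, 3 kg left
11 trucks × 120 kg = 1320 kg; used 1213 kg; unused 107 kg.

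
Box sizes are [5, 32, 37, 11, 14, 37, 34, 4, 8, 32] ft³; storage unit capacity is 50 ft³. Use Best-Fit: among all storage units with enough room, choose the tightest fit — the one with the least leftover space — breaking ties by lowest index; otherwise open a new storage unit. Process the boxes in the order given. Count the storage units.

5

Put 5 ft³ in storage unit 1; 45 ft³ remain.
Put 32 ft³ in storage unit 1; 13 ft³ remain.
Put 37 ft³ in storage unit 2; 13 ft³ remain.
Put 11 ft³ in storage unit 1; 2 ft³ remain.
Put 14 ft³ in storage unit 3; 36 ft³ remain.
Put 37 ft³ in storage unit 4; 13 ft³ remain.
Put 34 ft³ in storage unit 3; 2 ft³ remain.
Put 4 ft³ in storage unit 2; 9 ft³ remain.
Put 8 ft³ in storage unit 2; 1 ft³ remain.
Put 32 ft³ in storage unit 5; 18 ft³ remain.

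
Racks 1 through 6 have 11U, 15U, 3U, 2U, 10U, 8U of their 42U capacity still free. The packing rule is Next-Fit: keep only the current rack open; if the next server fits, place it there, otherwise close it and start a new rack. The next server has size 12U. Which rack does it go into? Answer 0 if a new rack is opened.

Next-Fit only looks at rack 6, which has 8U free.
12U does not fit, so a new rack is opened.

0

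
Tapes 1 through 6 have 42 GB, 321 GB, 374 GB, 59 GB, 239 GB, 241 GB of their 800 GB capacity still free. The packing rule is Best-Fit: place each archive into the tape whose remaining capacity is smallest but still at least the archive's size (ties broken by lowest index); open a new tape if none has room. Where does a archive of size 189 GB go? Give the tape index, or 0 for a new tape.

5

Tapes with room: tape 2 (321 GB), tape 3 (374 GB), tape 5 (239 GB), tape 6 (241 GB).
Tightest fit is tape 5 with 239 GB free.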